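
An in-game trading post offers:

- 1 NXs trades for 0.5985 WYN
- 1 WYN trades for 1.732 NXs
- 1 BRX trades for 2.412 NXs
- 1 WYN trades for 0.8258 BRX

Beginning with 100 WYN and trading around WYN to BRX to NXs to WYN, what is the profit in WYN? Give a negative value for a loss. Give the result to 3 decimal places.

100 WYN × 0.8258 = 82.58 BRX
82.58 BRX × 2.412 = 199.18296 NXs
199.18296 NXs × 0.5985 = 119.21100156 WYN
Net change: 119.21100156 − 100 = 19.21100156 WYN

19.211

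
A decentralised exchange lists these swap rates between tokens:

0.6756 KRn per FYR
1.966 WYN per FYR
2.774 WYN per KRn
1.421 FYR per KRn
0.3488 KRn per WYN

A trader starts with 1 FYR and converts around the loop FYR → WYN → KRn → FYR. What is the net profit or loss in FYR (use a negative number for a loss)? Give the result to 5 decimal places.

1 FYR × 1.966 = 1.966 WYN
1.966 WYN × 0.3488 = 0.6857408 KRn
0.6857408 KRn × 1.421 = 0.9744376768 FYR
Net change: 0.9744376768 − 1 = -0.0255623232 FYR

-0.02556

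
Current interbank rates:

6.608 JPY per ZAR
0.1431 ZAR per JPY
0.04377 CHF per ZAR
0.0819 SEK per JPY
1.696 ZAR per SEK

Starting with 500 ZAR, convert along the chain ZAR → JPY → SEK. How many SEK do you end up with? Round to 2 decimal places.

270.60

500 ZAR × 6.608 = 3304 JPY
3304 JPY × 0.0819 = 270.5976 SEK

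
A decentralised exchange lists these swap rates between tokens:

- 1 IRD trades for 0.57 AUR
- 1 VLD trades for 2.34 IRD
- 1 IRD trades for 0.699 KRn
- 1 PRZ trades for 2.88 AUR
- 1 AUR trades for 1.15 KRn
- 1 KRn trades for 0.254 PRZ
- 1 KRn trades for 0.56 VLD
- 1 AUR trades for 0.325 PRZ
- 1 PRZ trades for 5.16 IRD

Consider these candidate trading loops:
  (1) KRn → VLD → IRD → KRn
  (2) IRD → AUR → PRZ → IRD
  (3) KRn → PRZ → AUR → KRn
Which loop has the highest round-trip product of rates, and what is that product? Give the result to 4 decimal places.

0.9559

(1) 0.56 × 2.34 × 0.699 = 0.91597
(2) 0.57 × 0.325 × 5.16 = 0.95589
(3) 0.254 × 2.88 × 1.15 = 0.84125
Highest is cycle (2) at 0.9559 (≤1, no arbitrage).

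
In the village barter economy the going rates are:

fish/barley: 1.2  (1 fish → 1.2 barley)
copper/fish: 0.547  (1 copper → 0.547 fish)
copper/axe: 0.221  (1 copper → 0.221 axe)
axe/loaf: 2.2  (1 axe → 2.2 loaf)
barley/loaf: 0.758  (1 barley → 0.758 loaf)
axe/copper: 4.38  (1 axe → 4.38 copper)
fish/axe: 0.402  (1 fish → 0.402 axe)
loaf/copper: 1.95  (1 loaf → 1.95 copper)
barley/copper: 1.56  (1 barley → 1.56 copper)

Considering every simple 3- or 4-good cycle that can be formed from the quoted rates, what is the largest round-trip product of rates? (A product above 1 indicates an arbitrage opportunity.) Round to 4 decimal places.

copper→fish→barley→copper: 0.547 × 1.2 × 1.56 = 1.02398
copper→fish→barley→loaf→copper: 0.547 × 1.2 × 0.758 × 1.95 = 0.97022
axe→copper→fish→axe: 4.38 × 0.547 × 0.402 = 0.96314
axe→loaf→copper→axe: 2.2 × 1.95 × 0.221 = 0.94809
axe→loaf→copper→fish→axe: 2.2 × 1.95 × 0.547 × 0.402 = 0.94335
Maximum is copper→fish→barley→copper at 1.0240; arbitrage exists.

1.0240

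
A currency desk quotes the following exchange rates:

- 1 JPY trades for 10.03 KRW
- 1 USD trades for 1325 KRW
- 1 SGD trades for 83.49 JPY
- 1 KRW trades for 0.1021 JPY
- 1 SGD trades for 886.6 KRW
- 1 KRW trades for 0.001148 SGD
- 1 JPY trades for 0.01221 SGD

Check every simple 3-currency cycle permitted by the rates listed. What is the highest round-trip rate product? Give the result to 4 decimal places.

1.1053

KRW→JPY→SGD→KRW: 0.1021 × 0.01221 × 886.6 = 1.10527
KRW→SGD→JPY→KRW: 0.001148 × 83.49 × 10.03 = 0.96134
Maximum is KRW→JPY→SGD→KRW at 1.1053; arbitrage exists.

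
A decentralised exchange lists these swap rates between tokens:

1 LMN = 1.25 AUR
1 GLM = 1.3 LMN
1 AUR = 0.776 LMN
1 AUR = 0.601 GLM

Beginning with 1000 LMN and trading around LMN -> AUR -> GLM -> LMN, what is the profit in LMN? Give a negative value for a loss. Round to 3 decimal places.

-23.375

1000 LMN × 1.25 = 1250 AUR
1250 AUR × 0.601 = 751.25 GLM
751.25 GLM × 1.3 = 976.625 LMN
Net change: 976.625 − 1000 = -23.375 LMN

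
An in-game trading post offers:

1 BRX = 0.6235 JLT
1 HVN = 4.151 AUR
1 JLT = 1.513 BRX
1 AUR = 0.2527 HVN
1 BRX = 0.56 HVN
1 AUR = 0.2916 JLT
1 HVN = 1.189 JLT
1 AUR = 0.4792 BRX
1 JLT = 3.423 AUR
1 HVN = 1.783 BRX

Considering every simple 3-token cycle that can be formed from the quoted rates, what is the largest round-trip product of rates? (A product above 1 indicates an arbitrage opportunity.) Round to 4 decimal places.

1.1139

AUR→BRX→HVN→AUR: 0.4792 × 0.56 × 4.151 = 1.11393
AUR→HVN→JLT→AUR: 0.2527 × 1.189 × 3.423 = 1.02848
AUR→BRX→JLT→AUR: 0.4792 × 0.6235 × 3.423 = 1.02273
HVN→JLT→BRX→HVN: 1.189 × 1.513 × 0.56 = 1.00742
Maximum is AUR→BRX→HVN→AUR at 1.1139; arbitrage exists.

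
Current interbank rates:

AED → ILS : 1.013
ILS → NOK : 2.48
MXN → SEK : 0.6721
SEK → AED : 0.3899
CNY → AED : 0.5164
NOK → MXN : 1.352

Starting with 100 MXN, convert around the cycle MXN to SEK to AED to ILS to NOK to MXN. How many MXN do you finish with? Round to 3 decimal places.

89.007

100 MXN × 0.6721 = 67.21 SEK
67.21 SEK × 0.3899 = 26.205179 AED
26.205179 AED × 1.013 = 26.545846327 ILS
26.545846327 ILS × 2.48 = 65.83369889096 NOK
65.83369889096 NOK × 1.352 = 89.00716090057792 MXN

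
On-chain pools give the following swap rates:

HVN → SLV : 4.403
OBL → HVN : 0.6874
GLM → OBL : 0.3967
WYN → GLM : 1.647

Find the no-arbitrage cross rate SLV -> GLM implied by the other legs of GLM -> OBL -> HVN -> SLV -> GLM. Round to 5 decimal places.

Known legs of the cycle: 0.3967 × 0.6874 × 4.403 = 1.20066102674
For no arbitrage the full-cycle product must be 1, so the missing rate is 1 / 1.20066102674 ≈ 0.8328745.

0.83287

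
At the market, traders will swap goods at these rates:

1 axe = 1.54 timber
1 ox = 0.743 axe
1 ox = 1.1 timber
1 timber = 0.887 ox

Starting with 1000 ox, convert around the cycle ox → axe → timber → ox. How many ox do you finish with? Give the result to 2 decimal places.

1000 ox × 0.743 = 743 axe
743 axe × 1.54 = 1144.22 timber
1144.22 timber × 0.887 = 1014.92314 ox

1014.92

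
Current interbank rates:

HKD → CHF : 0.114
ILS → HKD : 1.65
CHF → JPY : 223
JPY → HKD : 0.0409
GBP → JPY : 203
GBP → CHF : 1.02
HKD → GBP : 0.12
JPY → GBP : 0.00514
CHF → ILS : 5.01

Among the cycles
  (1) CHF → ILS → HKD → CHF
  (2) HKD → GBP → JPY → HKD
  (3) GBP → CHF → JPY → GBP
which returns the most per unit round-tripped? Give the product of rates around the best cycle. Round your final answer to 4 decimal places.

(1) 5.01 × 1.65 × 0.114 = 0.94238
(2) 0.12 × 203 × 0.0409 = 0.99632
(3) 1.02 × 223 × 0.00514 = 1.16914
Highest is cycle (3) at 1.1691 (>1, arbitrage).

1.1691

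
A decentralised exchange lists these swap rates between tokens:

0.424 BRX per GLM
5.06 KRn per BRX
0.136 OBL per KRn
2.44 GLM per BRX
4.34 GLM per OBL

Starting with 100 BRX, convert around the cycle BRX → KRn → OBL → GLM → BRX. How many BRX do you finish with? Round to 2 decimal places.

100 BRX × 5.06 = 506 KRn
506 KRn × 0.136 = 68.816 OBL
68.816 OBL × 4.34 = 298.66144 GLM
298.66144 GLM × 0.424 = 126.63245056 BRX

126.63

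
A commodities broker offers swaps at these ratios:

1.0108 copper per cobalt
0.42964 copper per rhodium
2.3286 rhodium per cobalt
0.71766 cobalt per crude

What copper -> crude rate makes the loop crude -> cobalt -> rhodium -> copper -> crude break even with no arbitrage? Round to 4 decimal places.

1.3928

Known legs of the cycle: 0.71766 × 2.3286 × 0.42964 = 0.71798991117264
For no arbitrage the full-cycle product must be 1, so the missing rate is 1 / 0.71798991117264 ≈ 1.392777.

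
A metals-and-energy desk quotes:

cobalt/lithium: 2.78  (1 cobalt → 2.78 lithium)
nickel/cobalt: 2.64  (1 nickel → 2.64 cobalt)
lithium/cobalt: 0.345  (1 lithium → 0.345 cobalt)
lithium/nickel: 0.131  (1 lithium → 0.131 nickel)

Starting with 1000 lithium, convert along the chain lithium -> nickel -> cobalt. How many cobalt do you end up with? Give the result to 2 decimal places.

1000 lithium × 0.131 = 131 nickel
131 nickel × 2.64 = 345.84 cobalt

345.84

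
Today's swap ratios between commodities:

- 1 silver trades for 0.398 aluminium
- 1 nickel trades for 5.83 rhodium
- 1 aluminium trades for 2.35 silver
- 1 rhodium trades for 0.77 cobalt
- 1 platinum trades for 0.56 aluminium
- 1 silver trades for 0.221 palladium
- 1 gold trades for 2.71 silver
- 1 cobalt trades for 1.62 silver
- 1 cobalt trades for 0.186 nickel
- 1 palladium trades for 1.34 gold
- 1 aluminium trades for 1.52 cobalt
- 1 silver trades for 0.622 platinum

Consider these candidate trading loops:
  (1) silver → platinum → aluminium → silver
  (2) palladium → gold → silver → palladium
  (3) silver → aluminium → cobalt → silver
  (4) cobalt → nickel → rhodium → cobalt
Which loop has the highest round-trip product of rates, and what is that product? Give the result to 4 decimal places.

(1) 0.622 × 0.56 × 2.35 = 0.81855
(2) 1.34 × 2.71 × 0.221 = 0.80254
(3) 0.398 × 1.52 × 1.62 = 0.98004
(4) 0.186 × 5.83 × 0.77 = 0.83497
Highest is cycle (3) at 0.9800 (≤1, no arbitrage).

0.9800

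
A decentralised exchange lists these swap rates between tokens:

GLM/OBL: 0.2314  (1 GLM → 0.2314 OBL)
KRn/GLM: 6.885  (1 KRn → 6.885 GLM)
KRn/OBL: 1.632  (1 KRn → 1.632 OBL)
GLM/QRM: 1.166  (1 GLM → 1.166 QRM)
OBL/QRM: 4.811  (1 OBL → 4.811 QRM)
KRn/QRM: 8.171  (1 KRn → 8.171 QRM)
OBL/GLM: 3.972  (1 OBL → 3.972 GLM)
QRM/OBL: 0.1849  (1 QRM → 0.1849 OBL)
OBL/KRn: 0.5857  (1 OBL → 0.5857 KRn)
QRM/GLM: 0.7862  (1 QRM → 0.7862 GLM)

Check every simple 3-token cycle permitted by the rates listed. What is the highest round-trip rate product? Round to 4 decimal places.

KRn→GLM→OBL→KRn: 6.885 × 0.2314 × 0.5857 = 0.93313
KRn→QRM→OBL→KRn: 8.171 × 0.1849 × 0.5857 = 0.88489
OBL→QRM→GLM→OBL: 4.811 × 0.7862 × 0.2314 = 0.87525
OBL→GLM→QRM→OBL: 3.972 × 1.166 × 0.1849 = 0.85634
Maximum is KRn→GLM→OBL→KRn at 0.9331; no arbitrage — every cycle loses value.

0.9331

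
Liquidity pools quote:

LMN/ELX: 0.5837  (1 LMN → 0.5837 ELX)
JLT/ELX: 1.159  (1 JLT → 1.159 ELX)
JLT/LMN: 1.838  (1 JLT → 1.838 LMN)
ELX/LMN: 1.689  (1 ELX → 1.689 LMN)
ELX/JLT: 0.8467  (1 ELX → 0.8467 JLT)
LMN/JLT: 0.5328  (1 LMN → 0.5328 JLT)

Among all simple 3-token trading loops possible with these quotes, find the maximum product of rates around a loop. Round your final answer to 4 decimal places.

JLT→ELX→LMN→JLT: 1.159 × 1.689 × 0.5328 = 1.04298
JLT→LMN→ELX→JLT: 1.838 × 0.5837 × 0.8467 = 0.90837
Maximum is JLT→ELX→LMN→JLT at 1.0430; arbitrage exists.

1.0430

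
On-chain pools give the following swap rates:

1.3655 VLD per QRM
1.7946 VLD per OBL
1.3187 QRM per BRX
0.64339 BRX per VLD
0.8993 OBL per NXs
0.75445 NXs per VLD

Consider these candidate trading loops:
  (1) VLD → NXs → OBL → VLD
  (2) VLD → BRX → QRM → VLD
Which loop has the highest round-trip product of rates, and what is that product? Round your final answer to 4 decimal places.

1.2176

(1) 0.75445 × 0.8993 × 1.7946 = 1.21759
(2) 0.64339 × 1.3187 × 1.3655 = 1.15854
Highest is cycle (1) at 1.2176 (>1, arbitrage).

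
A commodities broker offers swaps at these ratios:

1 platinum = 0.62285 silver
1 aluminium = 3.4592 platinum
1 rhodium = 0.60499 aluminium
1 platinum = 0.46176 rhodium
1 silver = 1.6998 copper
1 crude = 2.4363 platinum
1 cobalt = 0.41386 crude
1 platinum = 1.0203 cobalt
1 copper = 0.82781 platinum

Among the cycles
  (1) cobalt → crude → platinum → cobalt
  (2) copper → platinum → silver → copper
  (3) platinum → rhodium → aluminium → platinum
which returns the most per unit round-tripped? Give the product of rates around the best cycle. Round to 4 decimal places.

1.0288

(1) 0.41386 × 2.4363 × 1.0203 = 1.02876
(2) 0.82781 × 0.62285 × 1.6998 = 0.87642
(3) 0.46176 × 0.60499 × 3.4592 = 0.96636
Highest is cycle (1) at 1.0288 (>1, arbitrage).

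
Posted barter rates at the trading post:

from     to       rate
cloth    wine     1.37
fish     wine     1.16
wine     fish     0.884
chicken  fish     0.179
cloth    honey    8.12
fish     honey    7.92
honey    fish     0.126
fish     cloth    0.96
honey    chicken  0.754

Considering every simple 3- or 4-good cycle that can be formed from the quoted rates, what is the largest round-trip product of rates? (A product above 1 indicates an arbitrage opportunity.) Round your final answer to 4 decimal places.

1.1626

fish→cloth→wine→fish: 0.96 × 1.37 × 0.884 = 1.16264
honey→chicken→fish→honey: 0.754 × 0.179 × 7.92 = 1.06893
honey→chicken→fish→cloth→honey: 0.754 × 0.179 × 0.96 × 8.12 = 1.05209
honey→fish→cloth→honey: 0.126 × 0.96 × 8.12 = 0.98220
Maximum is fish→cloth→wine→fish at 1.1626; arbitrage exists.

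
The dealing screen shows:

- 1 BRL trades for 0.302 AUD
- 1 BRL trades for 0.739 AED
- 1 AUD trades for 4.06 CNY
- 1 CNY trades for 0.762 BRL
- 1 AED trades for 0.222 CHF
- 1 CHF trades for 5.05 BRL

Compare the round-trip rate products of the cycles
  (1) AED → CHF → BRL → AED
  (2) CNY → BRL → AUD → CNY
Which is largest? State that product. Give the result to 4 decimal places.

(1) 0.222 × 5.05 × 0.739 = 0.82849
(2) 0.762 × 0.302 × 4.06 = 0.93430
Highest is cycle (2) at 0.9343 (≤1, no arbitrage).

0.9343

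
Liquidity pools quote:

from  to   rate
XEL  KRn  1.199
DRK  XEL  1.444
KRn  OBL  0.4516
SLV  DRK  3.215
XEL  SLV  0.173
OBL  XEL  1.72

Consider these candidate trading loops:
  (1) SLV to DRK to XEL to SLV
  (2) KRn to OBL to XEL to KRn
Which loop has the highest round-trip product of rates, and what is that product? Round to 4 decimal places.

(1) 3.215 × 1.444 × 0.173 = 0.80315
(2) 0.4516 × 1.72 × 1.199 = 0.93133
Highest is cycle (2) at 0.9313 (≤1, no arbitrage).

0.9313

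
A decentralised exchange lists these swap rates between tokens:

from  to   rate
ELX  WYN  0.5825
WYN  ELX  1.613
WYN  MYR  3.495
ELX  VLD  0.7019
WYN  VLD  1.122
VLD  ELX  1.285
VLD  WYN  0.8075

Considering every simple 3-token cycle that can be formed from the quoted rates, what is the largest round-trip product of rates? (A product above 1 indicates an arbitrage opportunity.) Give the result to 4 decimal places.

0.9142

VLD→WYN→ELX→VLD: 0.8075 × 1.613 × 0.7019 = 0.91422
VLD→ELX→WYN→VLD: 1.285 × 0.5825 × 1.122 = 0.83983
Maximum is VLD→WYN→ELX→VLD at 0.9142; no arbitrage — every cycle loses value.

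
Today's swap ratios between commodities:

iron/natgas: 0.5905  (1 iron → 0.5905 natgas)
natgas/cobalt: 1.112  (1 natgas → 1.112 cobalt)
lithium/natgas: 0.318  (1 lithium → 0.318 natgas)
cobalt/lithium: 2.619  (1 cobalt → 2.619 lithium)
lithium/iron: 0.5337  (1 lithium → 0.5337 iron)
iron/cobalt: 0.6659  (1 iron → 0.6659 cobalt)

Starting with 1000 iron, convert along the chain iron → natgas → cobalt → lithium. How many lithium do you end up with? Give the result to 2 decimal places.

1000 iron × 0.5905 = 590.5 natgas
590.5 natgas × 1.112 = 656.636 cobalt
656.636 cobalt × 2.619 = 1719.729684 lithium

1719.73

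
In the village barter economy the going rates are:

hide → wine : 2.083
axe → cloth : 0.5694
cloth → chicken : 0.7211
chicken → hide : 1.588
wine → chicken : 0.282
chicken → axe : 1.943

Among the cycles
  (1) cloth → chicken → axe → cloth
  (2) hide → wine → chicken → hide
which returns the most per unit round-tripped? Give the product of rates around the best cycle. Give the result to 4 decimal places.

(1) 0.7211 × 1.943 × 0.5694 = 0.79778
(2) 2.083 × 0.282 × 1.588 = 0.93280
Highest is cycle (2) at 0.9328 (≤1, no arbitrage).

0.9328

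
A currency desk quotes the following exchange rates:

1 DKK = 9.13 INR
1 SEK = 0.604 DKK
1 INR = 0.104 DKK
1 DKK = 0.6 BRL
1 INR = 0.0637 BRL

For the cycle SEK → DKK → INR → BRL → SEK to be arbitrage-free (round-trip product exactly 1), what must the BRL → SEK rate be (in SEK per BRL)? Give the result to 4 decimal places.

Known legs of the cycle: 0.604 × 9.13 × 0.0637 = 0.351274924
For no arbitrage the full-cycle product must be 1, so the missing rate is 1 / 0.351274924 ≈ 2.846773.

2.8468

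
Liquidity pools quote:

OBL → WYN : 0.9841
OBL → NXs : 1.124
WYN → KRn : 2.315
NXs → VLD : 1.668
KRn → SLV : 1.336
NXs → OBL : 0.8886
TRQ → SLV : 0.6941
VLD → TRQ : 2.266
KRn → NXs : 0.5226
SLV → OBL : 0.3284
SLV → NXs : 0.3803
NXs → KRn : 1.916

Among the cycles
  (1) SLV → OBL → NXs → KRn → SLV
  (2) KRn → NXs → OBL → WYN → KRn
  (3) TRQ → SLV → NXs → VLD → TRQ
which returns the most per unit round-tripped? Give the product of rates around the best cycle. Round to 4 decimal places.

1.0580

(1) 0.3284 × 1.124 × 1.916 × 1.336 = 0.94487
(2) 0.5226 × 0.8886 × 0.9841 × 2.315 = 1.05795
(3) 0.6941 × 0.3803 × 1.668 × 2.266 = 0.99771
Highest is cycle (2) at 1.0580 (>1, arbitrage).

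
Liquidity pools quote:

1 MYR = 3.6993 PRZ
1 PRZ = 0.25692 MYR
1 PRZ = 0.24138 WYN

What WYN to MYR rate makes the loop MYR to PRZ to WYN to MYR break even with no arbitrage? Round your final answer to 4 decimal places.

1.1199

Known legs of the cycle: 3.6993 × 0.24138 = 0.892937034
For no arbitrage the full-cycle product must be 1, so the missing rate is 1 / 0.892937034 ≈ 1.119900.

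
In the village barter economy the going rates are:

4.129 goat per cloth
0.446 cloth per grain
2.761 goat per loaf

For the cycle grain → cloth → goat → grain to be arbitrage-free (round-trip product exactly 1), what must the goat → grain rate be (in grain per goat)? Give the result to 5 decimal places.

Known legs of the cycle: 0.446 × 4.129 = 1.841534
For no arbitrage the full-cycle product must be 1, so the missing rate is 1 / 1.841534 ≈ 0.5430255.

0.54303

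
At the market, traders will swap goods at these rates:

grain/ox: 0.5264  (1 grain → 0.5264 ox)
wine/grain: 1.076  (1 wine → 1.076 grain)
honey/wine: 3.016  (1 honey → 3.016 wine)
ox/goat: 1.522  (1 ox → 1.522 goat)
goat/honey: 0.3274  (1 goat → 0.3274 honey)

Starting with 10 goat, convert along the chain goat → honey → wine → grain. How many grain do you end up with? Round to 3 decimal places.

10.625

10 goat × 0.3274 = 3.274 honey
3.274 honey × 3.016 = 9.874384 wine
9.874384 wine × 1.076 = 10.624837184 grain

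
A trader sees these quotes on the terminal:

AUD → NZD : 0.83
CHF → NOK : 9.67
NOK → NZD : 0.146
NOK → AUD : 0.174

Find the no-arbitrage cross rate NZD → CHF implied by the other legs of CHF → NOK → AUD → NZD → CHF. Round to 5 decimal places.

Known legs of the cycle: 9.67 × 0.174 × 0.83 = 1.3965414
For no arbitrage the full-cycle product must be 1, so the missing rate is 1 / 1.3965414 ≈ 0.7160547.

0.71605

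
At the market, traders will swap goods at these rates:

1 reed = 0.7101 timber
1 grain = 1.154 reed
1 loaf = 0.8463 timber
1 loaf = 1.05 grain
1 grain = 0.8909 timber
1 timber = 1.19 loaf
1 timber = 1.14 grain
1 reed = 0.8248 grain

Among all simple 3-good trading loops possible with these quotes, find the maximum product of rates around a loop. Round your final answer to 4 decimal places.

grain→timber→loaf→grain: 0.8909 × 1.19 × 1.05 = 1.11318
grain→reed→timber→grain: 1.154 × 0.7101 × 1.14 = 0.93418
Maximum is grain→timber→loaf→grain at 1.1132; arbitrage exists.

1.1132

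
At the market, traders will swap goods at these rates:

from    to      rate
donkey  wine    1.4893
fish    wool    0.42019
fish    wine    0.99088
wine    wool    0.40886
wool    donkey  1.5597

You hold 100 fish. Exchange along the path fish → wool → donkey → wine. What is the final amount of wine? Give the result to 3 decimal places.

100 fish × 0.42019 = 42.019 wool
42.019 wool × 1.5597 = 65.5370343 donkey
65.5370343 donkey × 1.4893 = 97.60430518299 wine

97.604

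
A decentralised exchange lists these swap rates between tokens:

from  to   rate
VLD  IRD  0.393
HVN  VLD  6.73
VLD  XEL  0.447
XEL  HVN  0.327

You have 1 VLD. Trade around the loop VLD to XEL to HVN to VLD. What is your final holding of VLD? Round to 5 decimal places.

0.98372

1 VLD × 0.447 = 0.447 XEL
0.447 XEL × 0.327 = 0.146169 HVN
0.146169 HVN × 6.73 = 0.98371737 VLD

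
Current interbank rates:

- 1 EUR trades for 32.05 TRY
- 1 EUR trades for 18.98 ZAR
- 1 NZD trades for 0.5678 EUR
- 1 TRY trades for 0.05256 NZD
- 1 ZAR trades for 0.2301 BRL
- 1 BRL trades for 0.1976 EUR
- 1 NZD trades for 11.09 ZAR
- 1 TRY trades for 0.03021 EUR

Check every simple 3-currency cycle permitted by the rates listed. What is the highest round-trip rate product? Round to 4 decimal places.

NZD→EUR→TRY→NZD: 0.5678 × 32.05 × 0.05256 = 0.95649
ZAR→BRL→EUR→ZAR: 0.2301 × 0.1976 × 18.98 = 0.86298
Maximum is NZD→EUR→TRY→NZD at 0.9565; no arbitrage — every cycle loses value.

0.9565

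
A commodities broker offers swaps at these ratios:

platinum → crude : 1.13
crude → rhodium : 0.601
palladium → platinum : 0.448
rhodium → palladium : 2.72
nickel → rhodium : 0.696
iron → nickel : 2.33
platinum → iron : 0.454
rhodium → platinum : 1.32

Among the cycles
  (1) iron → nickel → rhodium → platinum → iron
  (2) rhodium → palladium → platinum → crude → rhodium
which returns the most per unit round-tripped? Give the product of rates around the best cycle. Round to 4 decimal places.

0.9718

(1) 2.33 × 0.696 × 1.32 × 0.454 = 0.97184
(2) 2.72 × 0.448 × 1.13 × 0.601 = 0.82756
Highest is cycle (1) at 0.9718 (≤1, no arbitrage).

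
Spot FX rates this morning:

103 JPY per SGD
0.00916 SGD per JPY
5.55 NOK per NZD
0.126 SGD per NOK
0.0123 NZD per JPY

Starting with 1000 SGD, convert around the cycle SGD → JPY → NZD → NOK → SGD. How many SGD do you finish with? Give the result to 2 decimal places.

885.94

1000 SGD × 103 = 103000 JPY
103000 JPY × 0.0123 = 1266.9 NZD
1266.9 NZD × 5.55 = 7031.295 NOK
7031.295 NOK × 0.126 = 885.94317 SGD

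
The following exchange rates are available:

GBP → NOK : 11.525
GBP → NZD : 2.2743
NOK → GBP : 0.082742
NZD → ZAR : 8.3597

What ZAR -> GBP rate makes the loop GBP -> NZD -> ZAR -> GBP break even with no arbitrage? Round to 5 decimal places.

Known legs of the cycle: 2.2743 × 8.3597 = 19.01246571
For no arbitrage the full-cycle product must be 1, so the missing rate is 1 / 19.01246571 ≈ 0.0525971.

0.05260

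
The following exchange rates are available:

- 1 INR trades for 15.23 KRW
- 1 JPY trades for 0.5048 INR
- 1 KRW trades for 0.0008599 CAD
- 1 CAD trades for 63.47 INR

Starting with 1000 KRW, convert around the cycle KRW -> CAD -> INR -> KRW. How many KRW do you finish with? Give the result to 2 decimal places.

1000 KRW × 0.0008599 = 0.8599 CAD
0.8599 CAD × 63.47 = 54.577853 INR
54.577853 INR × 15.23 = 831.22070119 KRW

831.22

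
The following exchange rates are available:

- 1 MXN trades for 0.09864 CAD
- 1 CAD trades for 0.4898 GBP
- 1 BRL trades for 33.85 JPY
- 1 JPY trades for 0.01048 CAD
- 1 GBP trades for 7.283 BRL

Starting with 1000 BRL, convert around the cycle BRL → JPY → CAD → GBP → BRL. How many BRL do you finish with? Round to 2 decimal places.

1265.46

1000 BRL × 33.85 = 33850 JPY
33850 JPY × 0.01048 = 354.748 CAD
354.748 CAD × 0.4898 = 173.7555704 GBP
173.7555704 GBP × 7.283 = 1265.4618192232 BRL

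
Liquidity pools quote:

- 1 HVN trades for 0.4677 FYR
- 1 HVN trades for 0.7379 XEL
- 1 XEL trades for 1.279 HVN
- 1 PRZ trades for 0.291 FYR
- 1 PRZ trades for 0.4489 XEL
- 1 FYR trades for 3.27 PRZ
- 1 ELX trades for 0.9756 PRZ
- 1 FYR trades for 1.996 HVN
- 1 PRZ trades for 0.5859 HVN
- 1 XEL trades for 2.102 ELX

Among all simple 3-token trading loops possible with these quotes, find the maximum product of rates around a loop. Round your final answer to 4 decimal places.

ELX→PRZ→XEL→ELX: 0.9756 × 0.4489 × 2.102 = 0.92056
FYR→PRZ→HVN→FYR: 3.27 × 0.5859 × 0.4677 = 0.89606
Maximum is ELX→PRZ→XEL→ELX at 0.9206; no arbitrage — every cycle loses value.

0.9206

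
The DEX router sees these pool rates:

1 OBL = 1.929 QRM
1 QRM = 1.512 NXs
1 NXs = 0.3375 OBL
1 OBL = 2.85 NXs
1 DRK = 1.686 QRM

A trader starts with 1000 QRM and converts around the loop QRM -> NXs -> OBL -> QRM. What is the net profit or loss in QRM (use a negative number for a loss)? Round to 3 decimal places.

-15.631

1000 QRM × 1.512 = 1512 NXs
1512 NXs × 0.3375 = 510.3 OBL
510.3 OBL × 1.929 = 984.3687 QRM
Net change: 984.3687 − 1000 = -15.6313 QRM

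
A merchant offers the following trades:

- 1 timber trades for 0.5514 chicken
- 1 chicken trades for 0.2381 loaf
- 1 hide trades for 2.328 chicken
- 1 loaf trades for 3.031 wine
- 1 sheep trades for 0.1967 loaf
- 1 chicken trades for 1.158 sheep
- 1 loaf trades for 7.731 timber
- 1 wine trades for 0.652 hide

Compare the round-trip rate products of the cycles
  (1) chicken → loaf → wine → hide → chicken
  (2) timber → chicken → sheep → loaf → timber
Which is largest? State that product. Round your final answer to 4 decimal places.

(1) 0.2381 × 3.031 × 0.652 × 2.328 = 1.09541
(2) 0.5514 × 1.158 × 0.1967 × 7.731 = 0.97099
Highest is cycle (1) at 1.0954 (>1, arbitrage).

1.0954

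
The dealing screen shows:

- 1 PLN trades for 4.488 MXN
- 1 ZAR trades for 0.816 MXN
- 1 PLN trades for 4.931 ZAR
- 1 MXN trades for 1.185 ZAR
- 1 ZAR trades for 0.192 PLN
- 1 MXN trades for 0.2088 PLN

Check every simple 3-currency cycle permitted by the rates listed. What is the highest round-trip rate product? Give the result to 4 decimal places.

1.0211

PLN→MXN→ZAR→PLN: 4.488 × 1.185 × 0.192 = 1.02111
PLN→ZAR→MXN→PLN: 4.931 × 0.816 × 0.2088 = 0.84015
Maximum is PLN→MXN→ZAR→PLN at 1.0211; arbitrage exists.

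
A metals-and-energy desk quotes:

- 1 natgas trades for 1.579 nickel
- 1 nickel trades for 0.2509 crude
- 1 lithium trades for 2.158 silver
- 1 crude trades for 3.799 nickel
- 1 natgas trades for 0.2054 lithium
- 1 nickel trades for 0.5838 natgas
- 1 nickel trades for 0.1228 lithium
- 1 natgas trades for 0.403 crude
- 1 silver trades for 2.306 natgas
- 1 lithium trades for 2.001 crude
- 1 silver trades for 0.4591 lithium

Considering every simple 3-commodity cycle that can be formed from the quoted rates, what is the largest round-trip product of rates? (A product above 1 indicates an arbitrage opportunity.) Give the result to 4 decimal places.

natgas→lithium→silver→natgas: 0.2054 × 2.158 × 2.306 = 1.02214
nickel→lithium→crude→nickel: 0.1228 × 2.001 × 3.799 = 0.93350
natgas→crude→nickel→natgas: 0.403 × 3.799 × 0.5838 = 0.89380
Maximum is natgas→lithium→silver→natgas at 1.0221; arbitrage exists.

1.0221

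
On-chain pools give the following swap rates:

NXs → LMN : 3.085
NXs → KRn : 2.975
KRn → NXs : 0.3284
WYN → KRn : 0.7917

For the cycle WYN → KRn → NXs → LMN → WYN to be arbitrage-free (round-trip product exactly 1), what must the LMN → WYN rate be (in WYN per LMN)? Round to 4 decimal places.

1.2468

Known legs of the cycle: 0.7917 × 0.3284 × 3.085 = 0.8020823538
For no arbitrage the full-cycle product must be 1, so the missing rate is 1 / 0.8020823538 ≈ 1.246755.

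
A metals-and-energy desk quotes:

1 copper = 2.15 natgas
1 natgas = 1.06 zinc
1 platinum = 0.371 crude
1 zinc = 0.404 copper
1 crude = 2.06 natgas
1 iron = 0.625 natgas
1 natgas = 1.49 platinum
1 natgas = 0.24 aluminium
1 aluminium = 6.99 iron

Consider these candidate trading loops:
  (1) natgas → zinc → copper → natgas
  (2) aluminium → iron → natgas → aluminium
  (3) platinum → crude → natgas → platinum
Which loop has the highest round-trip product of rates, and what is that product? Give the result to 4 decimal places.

(1) 1.06 × 0.404 × 2.15 = 0.92072
(2) 6.99 × 0.625 × 0.24 = 1.04850
(3) 0.371 × 2.06 × 1.49 = 1.13875
Highest is cycle (3) at 1.1387 (>1, arbitrage).

1.1387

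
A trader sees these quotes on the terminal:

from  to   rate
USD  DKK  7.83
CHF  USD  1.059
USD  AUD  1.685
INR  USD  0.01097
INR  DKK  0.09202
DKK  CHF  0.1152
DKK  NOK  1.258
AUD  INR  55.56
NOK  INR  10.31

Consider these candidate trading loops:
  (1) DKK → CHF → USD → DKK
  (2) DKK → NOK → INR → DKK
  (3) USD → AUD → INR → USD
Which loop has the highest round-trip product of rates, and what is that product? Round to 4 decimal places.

(1) 0.1152 × 1.059 × 7.83 = 0.95523
(2) 1.258 × 10.31 × 0.09202 = 1.19350
(3) 1.685 × 55.56 × 0.01097 = 1.02700
Highest is cycle (2) at 1.1935 (>1, arbitrage).

1.1935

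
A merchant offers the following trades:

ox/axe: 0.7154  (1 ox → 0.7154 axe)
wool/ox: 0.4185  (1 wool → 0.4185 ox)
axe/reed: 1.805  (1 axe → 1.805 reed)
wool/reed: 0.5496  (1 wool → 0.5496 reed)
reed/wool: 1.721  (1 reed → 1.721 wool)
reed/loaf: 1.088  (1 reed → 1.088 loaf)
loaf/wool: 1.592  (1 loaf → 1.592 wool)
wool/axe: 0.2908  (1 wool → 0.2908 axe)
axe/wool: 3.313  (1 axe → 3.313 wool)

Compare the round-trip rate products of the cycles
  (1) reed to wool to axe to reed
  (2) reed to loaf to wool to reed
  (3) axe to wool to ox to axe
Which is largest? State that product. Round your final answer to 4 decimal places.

0.9919

(1) 1.721 × 0.2908 × 1.805 = 0.90334
(2) 1.088 × 1.592 × 0.5496 = 0.95196
(3) 3.313 × 0.4185 × 0.7154 = 0.99190
Highest is cycle (3) at 0.9919 (≤1, no arbitrage).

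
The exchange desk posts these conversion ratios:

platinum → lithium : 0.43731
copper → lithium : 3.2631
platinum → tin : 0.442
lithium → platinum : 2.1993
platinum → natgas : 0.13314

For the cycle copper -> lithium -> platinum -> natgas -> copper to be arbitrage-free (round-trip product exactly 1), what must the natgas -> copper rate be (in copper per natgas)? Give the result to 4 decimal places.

Known legs of the cycle: 3.2631 × 2.1993 × 0.13314 = 0.9554839804062
For no arbitrage the full-cycle product must be 1, so the missing rate is 1 / 0.9554839804062 ≈ 1.046590.

1.0466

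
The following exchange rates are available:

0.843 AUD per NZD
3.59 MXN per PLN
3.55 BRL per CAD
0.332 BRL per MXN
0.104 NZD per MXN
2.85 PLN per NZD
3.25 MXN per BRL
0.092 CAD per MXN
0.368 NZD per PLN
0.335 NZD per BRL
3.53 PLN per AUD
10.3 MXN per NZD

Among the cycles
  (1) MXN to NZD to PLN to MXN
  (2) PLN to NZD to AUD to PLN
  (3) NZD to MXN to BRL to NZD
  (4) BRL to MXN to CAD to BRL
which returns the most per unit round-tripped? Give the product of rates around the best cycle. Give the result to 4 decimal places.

1.1456

(1) 0.104 × 2.85 × 3.59 = 1.06408
(2) 0.368 × 0.843 × 3.53 = 1.09509
(3) 10.3 × 0.332 × 0.335 = 1.14557
(4) 3.25 × 0.092 × 3.55 = 1.06145
Highest is cycle (3) at 1.1456 (>1, arbitrage).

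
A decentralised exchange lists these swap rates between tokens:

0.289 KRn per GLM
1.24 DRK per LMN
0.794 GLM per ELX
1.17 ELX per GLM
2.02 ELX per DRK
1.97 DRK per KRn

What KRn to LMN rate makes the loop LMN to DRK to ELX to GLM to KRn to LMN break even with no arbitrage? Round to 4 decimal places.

1.7398

Known legs of the cycle: 1.24 × 2.02 × 0.794 × 0.289 = 0.5747664368
For no arbitrage the full-cycle product must be 1, so the missing rate is 1 / 0.5747664368 ≈ 1.739837.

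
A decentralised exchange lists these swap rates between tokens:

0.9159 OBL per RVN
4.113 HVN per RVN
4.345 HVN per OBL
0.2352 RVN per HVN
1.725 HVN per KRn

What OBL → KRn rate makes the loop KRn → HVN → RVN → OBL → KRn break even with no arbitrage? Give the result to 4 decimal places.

Known legs of the cycle: 1.725 × 0.2352 × 0.9159 = 0.371598948
For no arbitrage the full-cycle product must be 1, so the missing rate is 1 / 0.371598948 ≈ 2.691073.

2.6911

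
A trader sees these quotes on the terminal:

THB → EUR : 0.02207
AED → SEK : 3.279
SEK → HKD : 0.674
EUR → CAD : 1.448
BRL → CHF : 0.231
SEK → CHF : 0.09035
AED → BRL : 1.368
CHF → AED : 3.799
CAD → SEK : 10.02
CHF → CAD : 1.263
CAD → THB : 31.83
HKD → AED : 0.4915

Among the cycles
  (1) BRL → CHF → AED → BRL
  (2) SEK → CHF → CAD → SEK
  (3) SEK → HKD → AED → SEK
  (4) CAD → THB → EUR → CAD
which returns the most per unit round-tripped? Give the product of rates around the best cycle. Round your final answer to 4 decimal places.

(1) 0.231 × 3.799 × 1.368 = 1.20051
(2) 0.09035 × 1.263 × 10.02 = 1.14340
(3) 0.674 × 0.4915 × 3.279 = 1.08624
(4) 31.83 × 0.02207 × 1.448 = 1.01720
Highest is cycle (1) at 1.2005 (>1, arbitrage).

1.2005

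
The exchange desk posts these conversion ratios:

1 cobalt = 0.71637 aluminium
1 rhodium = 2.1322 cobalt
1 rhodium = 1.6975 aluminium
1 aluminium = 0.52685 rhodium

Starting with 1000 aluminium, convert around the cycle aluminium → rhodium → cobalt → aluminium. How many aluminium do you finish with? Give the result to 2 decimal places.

1000 aluminium × 0.52685 = 526.85 rhodium
526.85 rhodium × 2.1322 = 1123.34957 cobalt
1123.34957 cobalt × 0.71637 = 804.7339314609 aluminium

804.73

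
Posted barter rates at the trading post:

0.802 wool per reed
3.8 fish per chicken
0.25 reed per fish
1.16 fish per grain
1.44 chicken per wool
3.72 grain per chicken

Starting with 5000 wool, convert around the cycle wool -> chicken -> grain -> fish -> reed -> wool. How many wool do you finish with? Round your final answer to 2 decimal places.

6229.42

5000 wool × 1.44 = 7200 chicken
7200 chicken × 3.72 = 26784 grain
26784 grain × 1.16 = 31069.44 fish
31069.44 fish × 0.25 = 7767.36 reed
7767.36 reed × 0.802 = 6229.42272 wool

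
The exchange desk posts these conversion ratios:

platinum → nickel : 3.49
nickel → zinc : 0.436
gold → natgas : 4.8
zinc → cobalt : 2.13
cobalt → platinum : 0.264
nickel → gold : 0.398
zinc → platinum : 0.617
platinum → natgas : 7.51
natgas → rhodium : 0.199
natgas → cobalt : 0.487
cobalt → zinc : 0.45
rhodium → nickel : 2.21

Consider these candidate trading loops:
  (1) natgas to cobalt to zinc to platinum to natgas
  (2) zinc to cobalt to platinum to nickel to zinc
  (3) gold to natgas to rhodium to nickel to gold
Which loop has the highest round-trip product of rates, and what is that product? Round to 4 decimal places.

(1) 0.487 × 0.45 × 0.617 × 7.51 = 1.01547
(2) 2.13 × 0.264 × 3.49 × 0.436 = 0.85565
(3) 4.8 × 0.199 × 2.21 × 0.398 = 0.84017
Highest is cycle (1) at 1.0155 (>1, arbitrage).

1.0155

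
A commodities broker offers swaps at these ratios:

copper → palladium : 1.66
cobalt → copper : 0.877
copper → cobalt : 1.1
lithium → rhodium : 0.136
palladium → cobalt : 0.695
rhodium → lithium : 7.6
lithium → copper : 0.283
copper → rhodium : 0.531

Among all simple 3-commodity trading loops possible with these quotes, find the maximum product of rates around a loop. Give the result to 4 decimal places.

1.1421

lithium→copper→rhodium→lithium: 0.283 × 0.531 × 7.6 = 1.14207
palladium→cobalt→copper→palladium: 0.695 × 0.877 × 1.66 = 1.01179
Maximum is lithium→copper→rhodium→lithium at 1.1421; arbitrage exists.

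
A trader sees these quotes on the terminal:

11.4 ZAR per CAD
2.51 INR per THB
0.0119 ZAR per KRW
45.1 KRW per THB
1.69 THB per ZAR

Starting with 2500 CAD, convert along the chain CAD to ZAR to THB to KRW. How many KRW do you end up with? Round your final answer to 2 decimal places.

2172241.50

2500 CAD × 11.4 = 28500 ZAR
28500 ZAR × 1.69 = 48165 THB
48165 THB × 45.1 = 2172241.5 KRW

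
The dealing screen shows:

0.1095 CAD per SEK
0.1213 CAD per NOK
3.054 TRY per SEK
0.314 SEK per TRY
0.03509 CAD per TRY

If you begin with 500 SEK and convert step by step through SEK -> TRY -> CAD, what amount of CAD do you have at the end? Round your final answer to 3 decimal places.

500 SEK × 3.054 = 1527 TRY
1527 TRY × 0.03509 = 53.58243 CAD

53.582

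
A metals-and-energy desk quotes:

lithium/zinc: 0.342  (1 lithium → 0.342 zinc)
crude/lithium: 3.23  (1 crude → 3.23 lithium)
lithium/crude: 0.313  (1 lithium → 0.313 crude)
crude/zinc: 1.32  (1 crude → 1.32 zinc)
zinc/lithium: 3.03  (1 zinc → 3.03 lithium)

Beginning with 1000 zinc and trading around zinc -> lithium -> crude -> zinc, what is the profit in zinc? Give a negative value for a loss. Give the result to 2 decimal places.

1000 zinc × 3.03 = 3030 lithium
3030 lithium × 0.313 = 948.39 crude
948.39 crude × 1.32 = 1251.8748 zinc
Net change: 1251.8748 − 1000 = 251.8748 zinc

251.87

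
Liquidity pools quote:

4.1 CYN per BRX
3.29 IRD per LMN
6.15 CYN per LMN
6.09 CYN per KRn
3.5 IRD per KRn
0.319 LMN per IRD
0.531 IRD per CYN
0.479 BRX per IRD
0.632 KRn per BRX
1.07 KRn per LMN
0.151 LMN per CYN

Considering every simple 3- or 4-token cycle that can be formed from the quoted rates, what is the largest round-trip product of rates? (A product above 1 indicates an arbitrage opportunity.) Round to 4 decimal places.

LMN→KRn→IRD→LMN: 1.07 × 3.5 × 0.319 = 1.19466
LMN→KRn→CYN→IRD→LMN: 1.07 × 6.09 × 0.531 × 0.319 = 1.10379
BRX→KRn→IRD→BRX: 0.632 × 3.5 × 0.479 = 1.05955
BRX→CYN→IRD→BRX: 4.1 × 0.531 × 0.479 = 1.04283
LMN→CYN→IRD→LMN: 6.15 × 0.531 × 0.319 = 1.04174
LMN→KRn→CYN→LMN: 1.07 × 6.09 × 0.151 = 0.98396
BRX→KRn→CYN→IRD→BRX: 0.632 × 6.09 × 0.531 × 0.479 = 0.97896
LMN→IRD→BRX→CYN→LMN: 3.29 × 0.479 × 4.1 × 0.151 = 0.97565
Maximum is LMN→KRn→IRD→LMN at 1.1947; arbitrage exists.

1.1947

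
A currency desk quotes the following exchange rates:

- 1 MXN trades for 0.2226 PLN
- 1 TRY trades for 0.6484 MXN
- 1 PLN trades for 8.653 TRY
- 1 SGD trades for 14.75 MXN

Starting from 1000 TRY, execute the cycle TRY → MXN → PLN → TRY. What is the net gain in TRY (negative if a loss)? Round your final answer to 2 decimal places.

1000 TRY × 0.6484 = 648.4 MXN
648.4 MXN × 0.2226 = 144.33384 PLN
144.33384 PLN × 8.653 = 1248.92071752 TRY
Net change: 1248.92071752 − 1000 = 248.92071752 TRY

248.92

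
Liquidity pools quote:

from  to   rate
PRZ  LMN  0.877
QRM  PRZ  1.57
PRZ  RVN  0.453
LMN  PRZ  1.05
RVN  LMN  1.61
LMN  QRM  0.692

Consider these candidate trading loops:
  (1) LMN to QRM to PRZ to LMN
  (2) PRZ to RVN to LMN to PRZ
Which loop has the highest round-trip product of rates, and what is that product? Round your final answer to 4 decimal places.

(1) 0.692 × 1.57 × 0.877 = 0.95281
(2) 0.453 × 1.61 × 1.05 = 0.76580
Highest is cycle (1) at 0.9528 (≤1, no arbitrage).

0.9528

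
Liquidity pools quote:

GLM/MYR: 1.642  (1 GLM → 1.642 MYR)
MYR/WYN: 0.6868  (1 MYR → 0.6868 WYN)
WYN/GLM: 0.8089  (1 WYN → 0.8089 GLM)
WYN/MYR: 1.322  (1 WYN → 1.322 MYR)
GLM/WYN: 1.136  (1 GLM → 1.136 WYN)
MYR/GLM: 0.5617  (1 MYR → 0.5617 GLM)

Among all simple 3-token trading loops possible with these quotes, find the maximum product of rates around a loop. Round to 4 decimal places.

0.9122

GLM→MYR→WYN→GLM: 1.642 × 0.6868 × 0.8089 = 0.91222
GLM→WYN→MYR→GLM: 1.136 × 1.322 × 0.5617 = 0.84356
Maximum is GLM→MYR→WYN→GLM at 0.9122; no arbitrage — every cycle loses value.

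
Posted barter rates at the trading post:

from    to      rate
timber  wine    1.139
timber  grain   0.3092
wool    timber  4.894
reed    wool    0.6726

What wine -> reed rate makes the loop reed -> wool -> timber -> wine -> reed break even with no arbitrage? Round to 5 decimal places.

Known legs of the cycle: 0.6726 × 4.894 × 1.139 = 3.7492513116
For no arbitrage the full-cycle product must be 1, so the missing rate is 1 / 3.7492513116 ≈ 0.2667199.

0.26672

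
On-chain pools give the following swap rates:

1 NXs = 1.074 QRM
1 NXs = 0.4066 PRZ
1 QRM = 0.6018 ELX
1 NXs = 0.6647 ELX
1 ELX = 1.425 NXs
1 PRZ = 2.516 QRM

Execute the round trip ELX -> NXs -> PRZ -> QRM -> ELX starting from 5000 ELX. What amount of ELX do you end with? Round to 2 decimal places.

5000 ELX × 1.425 = 7125 NXs
7125 NXs × 0.4066 = 2897.025 PRZ
2897.025 PRZ × 2.516 = 7288.9149 QRM
7288.9149 QRM × 0.6018 = 4386.46898682 ELX

4386.47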